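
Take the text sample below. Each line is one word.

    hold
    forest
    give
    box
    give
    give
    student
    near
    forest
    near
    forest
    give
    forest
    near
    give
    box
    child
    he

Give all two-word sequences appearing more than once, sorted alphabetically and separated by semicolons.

forest give; forest near; give box; near forest

Bigram counts meeting the condition (more than once):
  forest give: 2
  forest near: 2
  give box: 2
  near forest: 2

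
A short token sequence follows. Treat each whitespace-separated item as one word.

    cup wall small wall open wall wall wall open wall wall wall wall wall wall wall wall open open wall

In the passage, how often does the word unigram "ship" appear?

Scanning the 20 tokens for "ship":
  (none found)

0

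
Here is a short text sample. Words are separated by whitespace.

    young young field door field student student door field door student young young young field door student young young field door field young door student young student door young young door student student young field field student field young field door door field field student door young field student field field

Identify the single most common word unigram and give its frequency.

Unigram frequencies (highest first):
  field: 15
  young: 14
  door: 11
  student: 11

"field", 15 times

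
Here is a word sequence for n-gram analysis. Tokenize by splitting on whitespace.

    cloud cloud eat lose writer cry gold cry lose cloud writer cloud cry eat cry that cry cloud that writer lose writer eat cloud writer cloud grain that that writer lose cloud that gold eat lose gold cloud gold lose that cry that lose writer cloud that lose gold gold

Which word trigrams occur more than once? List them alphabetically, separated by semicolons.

cloud writer cloud; that writer lose

Trigram counts meeting the condition (more than once):
  cloud writer cloud: 2
  that writer lose: 2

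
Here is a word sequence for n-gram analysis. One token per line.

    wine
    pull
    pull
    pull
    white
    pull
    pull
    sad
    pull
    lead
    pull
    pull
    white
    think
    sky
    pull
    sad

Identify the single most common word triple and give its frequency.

Trigram frequencies (highest first):
  pull pull white: 2
  wine pull pull: 1
  pull pull pull: 1
  pull white pull: 1
  white pull pull: 1
  pull pull sad: 1
  … (8 more, each ≤ 1)

"pull pull white", 2 times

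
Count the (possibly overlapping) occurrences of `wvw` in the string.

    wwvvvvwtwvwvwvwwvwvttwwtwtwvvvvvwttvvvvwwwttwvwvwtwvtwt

Sliding a length-3 window over the 55 characters (53 positions):
  position 9–11: wvw
  position 11–13: wvw
  position 13–15: wvw
  position 16–18: wvw
  position 45–47: wvw
  position 47–49: wvw

6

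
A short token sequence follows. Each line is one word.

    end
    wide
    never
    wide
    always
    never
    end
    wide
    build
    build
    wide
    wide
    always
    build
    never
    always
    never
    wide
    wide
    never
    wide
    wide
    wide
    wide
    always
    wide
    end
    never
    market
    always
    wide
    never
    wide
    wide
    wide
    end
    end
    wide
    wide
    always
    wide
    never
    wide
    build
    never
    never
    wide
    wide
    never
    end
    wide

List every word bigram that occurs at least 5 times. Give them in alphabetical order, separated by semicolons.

never wide; wide never; wide wide

Bigram counts meeting the condition (at least 5 times):
  never wide: 6
  wide never: 5
  wide wide: 9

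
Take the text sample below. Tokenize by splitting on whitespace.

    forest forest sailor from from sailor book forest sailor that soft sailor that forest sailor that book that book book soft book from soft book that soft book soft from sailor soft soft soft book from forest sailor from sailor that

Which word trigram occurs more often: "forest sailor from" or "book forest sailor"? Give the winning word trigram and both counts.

"forest sailor from" (2 vs 1)

"forest sailor from": 2 occurrences
"book forest sailor": 1 occurrence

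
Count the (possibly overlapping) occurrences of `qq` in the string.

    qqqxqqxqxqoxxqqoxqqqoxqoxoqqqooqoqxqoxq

Sliding a length-2 window over the 39 characters (38 positions):
  position 1–2: qq
  position 2–3: qq
  position 5–6: qq
  position 14–15: qq
  position 18–19: qq
  position 19–20: qq
  position 27–28: qq
  position 28–29: qq

8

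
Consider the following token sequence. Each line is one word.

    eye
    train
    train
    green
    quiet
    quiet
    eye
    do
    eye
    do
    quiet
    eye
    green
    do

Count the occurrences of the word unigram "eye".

Scanning the 14 tokens for "eye":
  position 1: eye
  position 7: eye
  position 9: eye
  position 12: eye

4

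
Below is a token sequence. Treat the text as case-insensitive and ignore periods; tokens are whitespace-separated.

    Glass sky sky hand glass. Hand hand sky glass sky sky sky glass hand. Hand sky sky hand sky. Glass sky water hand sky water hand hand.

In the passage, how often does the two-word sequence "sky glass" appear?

Scanning the 26 overlapping bigram windows for "sky glass":
  position 8–9: sky glass
  position 12–13: sky glass
  position 19–20: sky glass

3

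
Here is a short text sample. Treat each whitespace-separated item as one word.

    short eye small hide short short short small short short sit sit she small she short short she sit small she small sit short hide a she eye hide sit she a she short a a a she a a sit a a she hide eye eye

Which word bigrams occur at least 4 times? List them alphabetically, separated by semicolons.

a a; a she; short short

Bigram counts meeting the condition (at least 4 times):
  a a: 4
  a she: 4
  short short: 4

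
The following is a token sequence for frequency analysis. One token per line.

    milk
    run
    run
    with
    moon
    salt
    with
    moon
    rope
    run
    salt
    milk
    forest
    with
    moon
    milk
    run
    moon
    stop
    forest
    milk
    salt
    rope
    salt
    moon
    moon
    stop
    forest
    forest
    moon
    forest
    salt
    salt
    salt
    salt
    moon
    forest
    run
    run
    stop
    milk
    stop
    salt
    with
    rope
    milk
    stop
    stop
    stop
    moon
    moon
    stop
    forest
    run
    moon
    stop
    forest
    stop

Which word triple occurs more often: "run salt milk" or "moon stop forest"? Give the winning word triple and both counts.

"run salt milk": 1 occurrence
"moon stop forest": 4 occurrences

"moon stop forest" (4 vs 1)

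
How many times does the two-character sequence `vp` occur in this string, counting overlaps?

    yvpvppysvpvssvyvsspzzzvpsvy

Sliding a length-2 window over the 27 characters (26 positions):
  position 2–3: vp
  position 4–5: vp
  position 9–10: vp
  position 23–24: vp

4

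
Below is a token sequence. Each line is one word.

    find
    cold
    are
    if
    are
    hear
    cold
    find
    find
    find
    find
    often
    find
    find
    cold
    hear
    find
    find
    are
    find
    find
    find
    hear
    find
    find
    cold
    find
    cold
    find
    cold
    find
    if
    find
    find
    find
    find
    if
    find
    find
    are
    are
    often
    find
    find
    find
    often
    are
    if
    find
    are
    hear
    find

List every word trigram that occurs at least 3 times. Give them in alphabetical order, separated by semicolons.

Trigram counts meeting the condition (at least 3 times):
  find cold find: 3
  find find find: 6

find cold find; find find find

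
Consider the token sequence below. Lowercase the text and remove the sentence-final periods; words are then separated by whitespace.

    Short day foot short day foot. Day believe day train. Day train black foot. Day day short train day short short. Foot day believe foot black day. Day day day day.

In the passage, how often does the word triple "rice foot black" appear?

Scanning the 29 overlapping trigram windows for "rice foot black":
  (none found)

0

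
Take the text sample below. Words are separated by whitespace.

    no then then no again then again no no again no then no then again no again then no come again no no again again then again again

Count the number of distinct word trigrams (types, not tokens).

21

28 tokens → 26 trigram windows in total.
Repeated trigrams (each contributes count−1 duplicates):
  again no no: 2
  again then again: 2
  no again then: 2
  no no again: 2
  then again no: 2
5 duplicate windows → 26 − 5 = 21 distinct.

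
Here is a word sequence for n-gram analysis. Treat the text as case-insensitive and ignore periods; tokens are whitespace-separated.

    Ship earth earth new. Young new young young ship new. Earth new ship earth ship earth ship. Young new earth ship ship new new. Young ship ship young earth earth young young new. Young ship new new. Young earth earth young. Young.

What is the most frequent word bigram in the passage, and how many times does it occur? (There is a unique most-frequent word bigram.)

"new young", 5 times

Bigram frequencies (highest first):
  new young: 5
  ship earth: 3
  earth earth: 3
  young new: 3
  young young: 3
  young ship: 3
  … (10 more, each ≤ 3)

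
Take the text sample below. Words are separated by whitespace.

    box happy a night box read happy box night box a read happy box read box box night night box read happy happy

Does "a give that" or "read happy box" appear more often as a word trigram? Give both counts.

"a give that": 0 occurrences
"read happy box": 2 occurrences

"read happy box" (2 vs 0)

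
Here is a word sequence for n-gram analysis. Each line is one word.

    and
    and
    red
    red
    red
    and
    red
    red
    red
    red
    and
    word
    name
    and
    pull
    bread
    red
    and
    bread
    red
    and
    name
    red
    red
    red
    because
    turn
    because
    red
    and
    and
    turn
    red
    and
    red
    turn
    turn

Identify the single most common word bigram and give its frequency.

"red red", 7 times

Bigram frequencies (highest first):
  red red: 7
  red and: 6
  and red: 3
  and and: 2
  bread red: 2
  and word: 1
  … (15 more, each ≤ 1)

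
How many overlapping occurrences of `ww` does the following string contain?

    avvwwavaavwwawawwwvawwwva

6

Sliding a length-2 window over the 25 characters (24 positions):
  position 4–5: ww
  position 11–12: ww
  position 16–17: ww
  position 17–18: ww
  position 21–22: ww
  position 22–23: ww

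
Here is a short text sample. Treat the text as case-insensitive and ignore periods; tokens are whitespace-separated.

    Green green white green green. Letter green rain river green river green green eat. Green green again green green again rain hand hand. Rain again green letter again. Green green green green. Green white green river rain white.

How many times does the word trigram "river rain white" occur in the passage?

1

Scanning the 36 overlapping trigram windows for "river rain white":
  position 36–38: river rain white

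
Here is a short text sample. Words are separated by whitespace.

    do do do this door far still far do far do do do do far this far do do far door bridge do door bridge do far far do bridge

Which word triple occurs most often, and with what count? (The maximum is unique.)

"do do do", 3 times

Trigram frequencies (highest first):
  do do do: 3
  far do do: 2
  do do far: 2
  door bridge do: 2
  do do this: 1
  do this door: 1
  … (17 more, each ≤ 1)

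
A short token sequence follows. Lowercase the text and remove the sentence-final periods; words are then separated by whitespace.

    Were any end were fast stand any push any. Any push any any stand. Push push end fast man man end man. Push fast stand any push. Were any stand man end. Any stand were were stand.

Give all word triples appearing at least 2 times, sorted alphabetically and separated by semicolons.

any push any; fast stand any; push any any; stand any push

Trigram counts meeting the condition (at least 2 times):
  any push any: 2
  fast stand any: 2
  push any any: 2
  stand any push: 2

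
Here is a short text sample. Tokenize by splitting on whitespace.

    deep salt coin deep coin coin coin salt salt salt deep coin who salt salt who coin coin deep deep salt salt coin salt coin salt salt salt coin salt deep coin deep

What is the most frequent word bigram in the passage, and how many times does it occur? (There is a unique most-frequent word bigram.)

"salt salt", 6 times

Bigram frequencies (highest first):
  salt salt: 6
  salt coin: 4
  coin salt: 4
  coin deep: 3
  deep coin: 3
  coin coin: 3
  … (7 more, each ≤ 2)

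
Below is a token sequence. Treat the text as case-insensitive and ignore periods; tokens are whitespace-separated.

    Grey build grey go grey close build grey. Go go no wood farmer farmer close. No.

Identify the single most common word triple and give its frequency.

Trigram frequencies (highest first):
  build grey go: 2
  grey build grey: 1
  grey go grey: 1
  go grey close: 1
  grey close build: 1
  close build grey: 1
  … (7 more, each ≤ 1)

"build grey go", 2 times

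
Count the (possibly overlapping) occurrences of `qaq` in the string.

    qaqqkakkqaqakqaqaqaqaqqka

6

Sliding a length-3 window over the 25 characters (23 positions):
  position 1–3: qaq
  position 9–11: qaq
  position 14–16: qaq
  position 16–18: qaq
  position 18–20: qaq
  position 20–22: qaq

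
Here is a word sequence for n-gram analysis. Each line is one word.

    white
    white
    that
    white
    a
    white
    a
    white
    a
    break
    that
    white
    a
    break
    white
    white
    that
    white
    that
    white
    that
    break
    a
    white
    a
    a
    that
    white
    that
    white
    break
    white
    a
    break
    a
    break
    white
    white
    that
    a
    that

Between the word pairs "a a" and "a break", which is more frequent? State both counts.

"a break" (4 vs 1)

"a a": 1 occurrence
"a break": 4 occurrences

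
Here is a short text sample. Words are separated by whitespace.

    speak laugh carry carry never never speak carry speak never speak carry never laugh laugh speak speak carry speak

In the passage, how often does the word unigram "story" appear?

Scanning the 19 tokens for "story":
  (none found)

0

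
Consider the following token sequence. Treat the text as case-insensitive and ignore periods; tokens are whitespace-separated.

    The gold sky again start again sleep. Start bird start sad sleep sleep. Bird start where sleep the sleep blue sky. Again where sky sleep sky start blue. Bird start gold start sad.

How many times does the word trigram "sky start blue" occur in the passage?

Scanning the 31 overlapping trigram windows for "sky start blue":
  position 26–28: sky start blue

1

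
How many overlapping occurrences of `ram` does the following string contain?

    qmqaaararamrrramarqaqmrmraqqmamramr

3

Sliding a length-3 window over the 35 characters (33 positions):
  position 9–11: ram
  position 14–16: ram
  position 32–34: ram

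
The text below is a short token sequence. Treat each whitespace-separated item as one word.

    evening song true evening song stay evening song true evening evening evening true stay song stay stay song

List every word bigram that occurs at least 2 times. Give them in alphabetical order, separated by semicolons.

Bigram counts meeting the condition (at least 2 times):
  evening evening: 2
  evening song: 3
  song stay: 2
  song true: 2
  stay song: 2
  true evening: 2

evening evening; evening song; song stay; song true; stay song; true evening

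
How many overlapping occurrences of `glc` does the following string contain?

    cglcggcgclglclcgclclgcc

Sliding a length-3 window over the 23 characters (21 positions):
  position 2–4: glc
  position 11–13: glc

2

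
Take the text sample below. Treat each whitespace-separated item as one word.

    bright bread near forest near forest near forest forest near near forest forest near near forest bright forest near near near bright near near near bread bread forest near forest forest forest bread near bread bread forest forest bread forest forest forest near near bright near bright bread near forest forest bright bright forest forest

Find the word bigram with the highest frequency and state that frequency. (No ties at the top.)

"forest forest", 9 times

Bigram frequencies (highest first):
  forest forest: 9
  near forest: 7
  forest near: 7
  near near: 7
  bread near: 3
  near bright: 3
  … (9 more, each ≤ 3)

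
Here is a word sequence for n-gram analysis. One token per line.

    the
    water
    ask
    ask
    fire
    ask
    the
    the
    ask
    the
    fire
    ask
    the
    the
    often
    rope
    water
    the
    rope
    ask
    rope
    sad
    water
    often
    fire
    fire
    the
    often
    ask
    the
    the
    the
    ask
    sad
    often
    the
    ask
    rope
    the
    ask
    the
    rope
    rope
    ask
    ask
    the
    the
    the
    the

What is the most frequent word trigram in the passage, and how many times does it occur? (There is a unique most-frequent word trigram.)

"ask the the", 4 times

Trigram frequencies (highest first):
  ask the the: 4
  the the the: 3
  fire ask the: 2
  the the ask: 2
  the ask the: 2
  the water ask: 1
  … (33 more, each ≤ 1)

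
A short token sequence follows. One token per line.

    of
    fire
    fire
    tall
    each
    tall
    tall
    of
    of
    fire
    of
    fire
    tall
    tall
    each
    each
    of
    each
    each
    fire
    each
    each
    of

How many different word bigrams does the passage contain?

14

23 tokens → 22 bigram windows in total.
Repeated bigrams (each contributes count−1 duplicates):
  each each: 3
  of fire: 3
  each of: 2
  fire tall: 2
  tall each: 2
  tall tall: 2
8 duplicate windows → 22 − 8 = 14 distinct.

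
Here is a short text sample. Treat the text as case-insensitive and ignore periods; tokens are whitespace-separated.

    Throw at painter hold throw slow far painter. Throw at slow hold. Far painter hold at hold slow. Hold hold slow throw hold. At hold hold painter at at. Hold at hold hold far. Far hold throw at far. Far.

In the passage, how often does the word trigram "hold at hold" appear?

3

Scanning the 38 overlapping trigram windows for "hold at hold":
  position 15–17: hold at hold
  position 23–25: hold at hold
  position 30–32: hold at hold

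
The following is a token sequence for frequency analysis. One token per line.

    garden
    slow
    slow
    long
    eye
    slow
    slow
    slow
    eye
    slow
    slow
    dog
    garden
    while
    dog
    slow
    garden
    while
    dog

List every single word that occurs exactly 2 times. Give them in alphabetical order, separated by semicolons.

eye; while

Unigram counts meeting the condition (exactly 2 times):
  eye: 2
  while: 2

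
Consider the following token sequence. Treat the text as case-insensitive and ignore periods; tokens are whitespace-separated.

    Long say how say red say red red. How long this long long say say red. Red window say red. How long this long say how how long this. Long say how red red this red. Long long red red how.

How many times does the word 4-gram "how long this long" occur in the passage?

3

Scanning the 38 overlapping 4-gram windows for "how long this long":
  position 9–12: how long this long
  position 21–24: how long this long
  position 27–30: how long this long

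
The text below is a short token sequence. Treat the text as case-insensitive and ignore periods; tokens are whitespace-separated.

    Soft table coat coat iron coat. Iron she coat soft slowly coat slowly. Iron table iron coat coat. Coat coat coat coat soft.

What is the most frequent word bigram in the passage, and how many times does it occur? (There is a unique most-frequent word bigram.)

Bigram frequencies (highest first):
  coat coat: 6
  coat iron: 2
  iron coat: 2
  coat soft: 2
  soft table: 1
  table coat: 1
  … (8 more, each ≤ 1)

"coat coat", 6 times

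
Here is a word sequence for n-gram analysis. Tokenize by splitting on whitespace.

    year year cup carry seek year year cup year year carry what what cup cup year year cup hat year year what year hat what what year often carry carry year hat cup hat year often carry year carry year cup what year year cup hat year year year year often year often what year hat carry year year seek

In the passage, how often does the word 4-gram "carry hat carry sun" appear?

0

Scanning the 57 overlapping 4-gram windows for "carry hat carry sun":
  (none found)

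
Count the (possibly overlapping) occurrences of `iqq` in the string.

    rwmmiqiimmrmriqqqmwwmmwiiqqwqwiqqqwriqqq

4

Sliding a length-3 window over the 40 characters (38 positions):
  position 14–16: iqq
  position 25–27: iqq
  position 31–33: iqq
  position 37–39: iqq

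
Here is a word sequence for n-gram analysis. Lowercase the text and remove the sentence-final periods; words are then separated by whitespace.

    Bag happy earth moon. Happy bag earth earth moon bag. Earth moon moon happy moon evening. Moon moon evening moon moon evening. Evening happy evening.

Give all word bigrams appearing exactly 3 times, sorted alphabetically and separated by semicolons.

earth moon; moon evening; moon moon

Bigram counts meeting the condition (exactly 3 times):
  earth moon: 3
  moon evening: 3
  moon moon: 3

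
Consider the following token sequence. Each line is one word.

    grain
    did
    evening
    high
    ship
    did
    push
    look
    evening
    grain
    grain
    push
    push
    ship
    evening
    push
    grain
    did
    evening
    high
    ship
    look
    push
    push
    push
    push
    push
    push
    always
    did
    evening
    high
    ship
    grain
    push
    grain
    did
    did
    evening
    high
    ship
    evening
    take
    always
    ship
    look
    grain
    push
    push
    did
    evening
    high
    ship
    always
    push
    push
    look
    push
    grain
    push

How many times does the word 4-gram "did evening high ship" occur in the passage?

Scanning the 57 overlapping 4-gram windows for "did evening high ship":
  position 2–5: did evening high ship
  position 18–21: did evening high ship
  position 30–33: did evening high ship
  position 38–41: did evening high ship
  position 50–53: did evening high ship

5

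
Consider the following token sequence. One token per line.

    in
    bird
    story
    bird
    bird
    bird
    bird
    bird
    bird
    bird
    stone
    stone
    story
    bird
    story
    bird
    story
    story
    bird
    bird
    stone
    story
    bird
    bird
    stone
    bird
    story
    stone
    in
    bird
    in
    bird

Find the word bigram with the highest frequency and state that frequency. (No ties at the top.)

"bird bird", 8 times

Bigram frequencies (highest first):
  bird bird: 8
  story bird: 5
  bird story: 4
  in bird: 3
  bird stone: 3
  stone story: 2
  … (6 more, each ≤ 1)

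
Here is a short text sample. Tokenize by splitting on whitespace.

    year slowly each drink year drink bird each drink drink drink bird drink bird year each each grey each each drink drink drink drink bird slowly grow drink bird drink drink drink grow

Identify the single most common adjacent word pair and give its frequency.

"drink drink", 7 times

Bigram frequencies (highest first):
  drink drink: 7
  drink bird: 5
  each drink: 3
  bird drink: 2
  each each: 2
  year slowly: 1
  … (12 more, each ≤ 1)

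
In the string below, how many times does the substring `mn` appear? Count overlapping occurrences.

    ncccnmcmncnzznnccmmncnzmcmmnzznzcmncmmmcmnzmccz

Sliding a length-2 window over the 47 characters (46 positions):
  position 8–9: mn
  position 19–20: mn
  position 27–28: mn
  position 34–35: mn
  position 41–42: mn

5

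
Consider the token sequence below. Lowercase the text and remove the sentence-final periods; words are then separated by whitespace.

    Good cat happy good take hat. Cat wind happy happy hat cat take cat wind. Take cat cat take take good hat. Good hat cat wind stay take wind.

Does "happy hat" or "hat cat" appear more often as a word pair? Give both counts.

"happy hat": 1 occurrence
"hat cat": 3 occurrences

"hat cat" (3 vs 1)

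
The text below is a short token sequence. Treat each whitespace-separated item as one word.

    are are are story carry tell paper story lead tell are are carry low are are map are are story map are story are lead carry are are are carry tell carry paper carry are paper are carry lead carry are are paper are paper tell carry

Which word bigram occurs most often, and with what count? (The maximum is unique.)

"are are", 8 times

Bigram frequencies (highest first):
  are are: 8
  are story: 3
  are carry: 3
  carry are: 3
  are paper: 3
  carry tell: 2
  … (20 more, each ≤ 2)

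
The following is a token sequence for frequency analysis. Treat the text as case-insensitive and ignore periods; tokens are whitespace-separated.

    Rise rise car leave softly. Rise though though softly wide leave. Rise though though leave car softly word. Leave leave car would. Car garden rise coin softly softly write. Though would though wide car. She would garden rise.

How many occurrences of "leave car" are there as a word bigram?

Scanning the 37 overlapping bigram windows for "leave car":
  position 15–16: leave car
  position 20–21: leave car

2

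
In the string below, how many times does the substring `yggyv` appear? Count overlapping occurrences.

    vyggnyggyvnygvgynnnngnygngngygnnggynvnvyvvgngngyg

1

Sliding a length-5 window over the 49 characters (45 positions):
  position 6–10: yggyv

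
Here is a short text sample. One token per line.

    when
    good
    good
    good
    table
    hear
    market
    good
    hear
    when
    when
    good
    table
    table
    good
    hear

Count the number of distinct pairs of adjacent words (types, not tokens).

11

16 tokens → 15 bigram windows in total.
Repeated bigrams (each contributes count−1 duplicates):
  good good: 2
  good hear: 2
  good table: 2
  when good: 2
4 duplicate windows → 15 − 4 = 11 distinct.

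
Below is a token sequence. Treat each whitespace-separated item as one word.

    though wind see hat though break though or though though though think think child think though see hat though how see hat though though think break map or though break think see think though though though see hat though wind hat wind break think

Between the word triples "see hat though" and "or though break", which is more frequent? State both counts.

"see hat though" (4 vs 1)

"see hat though": 4 occurrences
"or though break": 1 occurrence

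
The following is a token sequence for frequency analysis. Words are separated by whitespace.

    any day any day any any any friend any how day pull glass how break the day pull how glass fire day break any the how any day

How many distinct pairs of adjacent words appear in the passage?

28 tokens → 27 bigram windows in total.
Repeated bigrams (each contributes count−1 duplicates):
  any day: 3
  any any: 2
  day any: 2
  day pull: 2
5 duplicate windows → 27 − 5 = 22 distinct.

22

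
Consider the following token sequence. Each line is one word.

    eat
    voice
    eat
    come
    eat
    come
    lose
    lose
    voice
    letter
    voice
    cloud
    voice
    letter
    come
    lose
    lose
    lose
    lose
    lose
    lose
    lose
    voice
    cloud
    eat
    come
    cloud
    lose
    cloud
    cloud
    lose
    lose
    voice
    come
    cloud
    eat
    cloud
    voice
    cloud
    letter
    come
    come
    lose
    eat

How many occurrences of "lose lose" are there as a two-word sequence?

8

Scanning the 43 overlapping bigram windows for "lose lose":
  position 7–8: lose lose
  position 16–17: lose lose
  position 17–18: lose lose
  position 18–19: lose lose
  position 19–20: lose lose
  position 20–21: lose lose
  position 21–22: lose lose
  position 31–32: lose lose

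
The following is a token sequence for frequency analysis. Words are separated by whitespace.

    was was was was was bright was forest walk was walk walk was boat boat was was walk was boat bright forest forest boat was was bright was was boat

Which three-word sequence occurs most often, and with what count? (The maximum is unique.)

"was was was", 3 times

Trigram frequencies (highest first):
  was was was: 3
  was was bright: 2
  was bright was: 2
  walk was boat: 2
  boat was was: 2
  bright was forest: 1
  … (16 more, each ≤ 1)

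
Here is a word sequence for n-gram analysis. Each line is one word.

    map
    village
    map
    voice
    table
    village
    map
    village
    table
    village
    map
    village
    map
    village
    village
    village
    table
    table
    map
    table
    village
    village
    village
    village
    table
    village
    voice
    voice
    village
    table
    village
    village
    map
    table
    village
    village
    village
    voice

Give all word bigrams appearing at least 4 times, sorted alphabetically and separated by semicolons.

Bigram counts meeting the condition (at least 4 times):
  map village: 4
  table village: 6
  village map: 5
  village table: 4
  village village: 8

map village; table village; village map; village table; village village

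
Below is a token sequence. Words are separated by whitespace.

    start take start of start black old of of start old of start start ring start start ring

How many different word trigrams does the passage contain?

15

18 tokens → 16 trigram windows in total.
Repeated trigrams (each contributes count−1 duplicates):
  start start ring: 2
1 duplicate windows → 16 − 1 = 15 distinct.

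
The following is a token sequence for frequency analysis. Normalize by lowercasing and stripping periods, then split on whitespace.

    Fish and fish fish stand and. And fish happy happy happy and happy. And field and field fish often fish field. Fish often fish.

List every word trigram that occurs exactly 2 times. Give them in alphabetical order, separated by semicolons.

Trigram counts meeting the condition (exactly 2 times):
  field fish often: 2
  fish often fish: 2

field fish often; fish often fish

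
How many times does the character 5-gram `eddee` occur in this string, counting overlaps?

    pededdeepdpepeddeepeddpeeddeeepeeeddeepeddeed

5

Sliding a length-5 window over the 45 characters (41 positions):
  position 4–8: eddee
  position 14–18: eddee
  position 25–29: eddee
  position 34–38: eddee
  position 40–44: eddee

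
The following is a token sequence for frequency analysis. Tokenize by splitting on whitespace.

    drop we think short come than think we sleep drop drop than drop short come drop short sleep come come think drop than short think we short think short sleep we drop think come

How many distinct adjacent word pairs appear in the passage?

26

34 tokens → 33 bigram windows in total.
Repeated bigrams (each contributes count−1 duplicates):
  drop short: 2
  drop than: 2
  short come: 2
  short sleep: 2
  short think: 2
  think short: 2
  think we: 2
7 duplicate windows → 33 − 7 = 26 distinct.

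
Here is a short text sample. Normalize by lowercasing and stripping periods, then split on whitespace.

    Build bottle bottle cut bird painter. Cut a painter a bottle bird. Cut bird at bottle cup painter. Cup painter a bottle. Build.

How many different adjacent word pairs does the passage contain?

23 tokens → 22 bigram windows in total.
Repeated bigrams (each contributes count−1 duplicates):
  a bottle: 2
  cup painter: 2
  cut bird: 2
  painter a: 2
4 duplicate windows → 22 − 4 = 18 distinct.

18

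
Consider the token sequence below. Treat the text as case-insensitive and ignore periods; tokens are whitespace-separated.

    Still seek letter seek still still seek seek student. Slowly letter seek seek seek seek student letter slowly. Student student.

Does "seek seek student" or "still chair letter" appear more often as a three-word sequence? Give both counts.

"seek seek student" (2 vs 0)

"seek seek student": 2 occurrences
"still chair letter": 0 occurrences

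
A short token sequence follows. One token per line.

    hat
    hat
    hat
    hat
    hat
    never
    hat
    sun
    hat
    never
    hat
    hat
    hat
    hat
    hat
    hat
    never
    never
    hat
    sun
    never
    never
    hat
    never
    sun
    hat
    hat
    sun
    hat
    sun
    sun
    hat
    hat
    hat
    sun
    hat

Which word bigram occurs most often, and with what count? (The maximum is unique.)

"hat hat", 12 times

Bigram frequencies (highest first):
  hat hat: 12
  hat sun: 5
  sun hat: 5
  hat never: 4
  never hat: 4
  never never: 2
  … (3 more, each ≤ 1)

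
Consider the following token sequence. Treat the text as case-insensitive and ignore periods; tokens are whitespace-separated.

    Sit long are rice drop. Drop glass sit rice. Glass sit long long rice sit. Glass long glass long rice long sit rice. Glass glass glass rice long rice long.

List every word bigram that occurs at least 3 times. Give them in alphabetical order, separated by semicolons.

long rice; rice long

Bigram counts meeting the condition (at least 3 times):
  long rice: 3
  rice long: 3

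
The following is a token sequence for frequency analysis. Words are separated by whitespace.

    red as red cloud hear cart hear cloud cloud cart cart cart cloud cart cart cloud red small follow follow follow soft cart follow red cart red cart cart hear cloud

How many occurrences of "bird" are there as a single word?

0

Scanning the 31 tokens for "bird":
  (none found)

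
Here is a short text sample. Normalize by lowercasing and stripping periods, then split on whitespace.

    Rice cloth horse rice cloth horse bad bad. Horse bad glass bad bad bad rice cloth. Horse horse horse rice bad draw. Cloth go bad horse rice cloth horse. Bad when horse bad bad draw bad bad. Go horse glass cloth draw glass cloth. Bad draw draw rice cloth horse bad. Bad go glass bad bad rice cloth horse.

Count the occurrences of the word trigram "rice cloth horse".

Scanning the 57 overlapping trigram windows for "rice cloth horse":
  position 1–3: rice cloth horse
  position 4–6: rice cloth horse
  position 15–17: rice cloth horse
  position 27–29: rice cloth horse
  position 48–50: rice cloth horse
  position 57–59: rice cloth horse

6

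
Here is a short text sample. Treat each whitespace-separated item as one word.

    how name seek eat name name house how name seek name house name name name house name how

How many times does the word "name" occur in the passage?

9

Scanning the 18 tokens for "name":
  position 2: name
  position 5: name
  position 6: name
  position 9: name
  position 11: name
  position 13: name
  position 14: name
  position 15: name
  position 17: name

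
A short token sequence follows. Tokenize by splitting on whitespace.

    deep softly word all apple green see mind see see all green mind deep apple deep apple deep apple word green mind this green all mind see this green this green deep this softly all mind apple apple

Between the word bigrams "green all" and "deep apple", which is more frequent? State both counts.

"deep apple" (3 vs 1)

"green all": 1 occurrence
"deep apple": 3 occurrences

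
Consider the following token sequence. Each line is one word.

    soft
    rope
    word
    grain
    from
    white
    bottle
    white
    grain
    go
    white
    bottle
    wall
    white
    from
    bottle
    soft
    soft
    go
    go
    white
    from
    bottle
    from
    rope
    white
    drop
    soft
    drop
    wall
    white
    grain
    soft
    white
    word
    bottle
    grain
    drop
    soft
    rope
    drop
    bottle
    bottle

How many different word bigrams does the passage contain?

43 tokens → 42 bigram windows in total.
Repeated bigrams (each contributes count−1 duplicates):
  drop soft: 2
  from bottle: 2
  go white: 2
  soft rope: 2
  wall white: 2
  white bottle: 2
  white from: 2
  white grain: 2
8 duplicate windows → 42 − 8 = 34 distinct.

34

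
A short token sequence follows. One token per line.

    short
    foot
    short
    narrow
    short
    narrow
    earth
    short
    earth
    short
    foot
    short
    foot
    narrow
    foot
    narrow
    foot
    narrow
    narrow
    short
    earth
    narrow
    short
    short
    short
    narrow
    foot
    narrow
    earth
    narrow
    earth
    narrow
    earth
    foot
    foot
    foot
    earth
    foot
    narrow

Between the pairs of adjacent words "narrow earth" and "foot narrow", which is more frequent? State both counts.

"narrow earth": 4 occurrences
"foot narrow": 5 occurrences

"foot narrow" (5 vs 4)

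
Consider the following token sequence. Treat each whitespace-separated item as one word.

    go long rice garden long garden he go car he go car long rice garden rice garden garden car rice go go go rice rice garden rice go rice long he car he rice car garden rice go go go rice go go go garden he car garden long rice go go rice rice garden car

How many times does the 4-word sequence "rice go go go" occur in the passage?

Scanning the 53 overlapping 4-gram windows for "rice go go go":
  position 20–23: rice go go go
  position 37–40: rice go go go
  position 41–44: rice go go go

3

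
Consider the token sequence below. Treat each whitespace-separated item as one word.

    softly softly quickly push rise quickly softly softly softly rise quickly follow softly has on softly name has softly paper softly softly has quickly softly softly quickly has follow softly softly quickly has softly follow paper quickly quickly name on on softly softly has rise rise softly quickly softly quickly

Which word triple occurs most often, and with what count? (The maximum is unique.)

"softly softly quickly", 3 times

Trigram frequencies (highest first):
  softly softly quickly: 3
  quickly softly softly: 2
  softly softly has: 2
  softly quickly has: 2
  softly quickly push: 1
  quickly push rise: 1
  … (37 more, each ≤ 1)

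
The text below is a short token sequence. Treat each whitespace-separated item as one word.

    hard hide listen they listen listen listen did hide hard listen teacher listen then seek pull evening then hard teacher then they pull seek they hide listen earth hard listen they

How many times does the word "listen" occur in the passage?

Scanning the 31 tokens for "listen":
  position 3: listen
  position 5: listen
  position 6: listen
  position 7: listen
  position 11: listen
  position 13: listen
  position 27: listen
  position 30: listen

8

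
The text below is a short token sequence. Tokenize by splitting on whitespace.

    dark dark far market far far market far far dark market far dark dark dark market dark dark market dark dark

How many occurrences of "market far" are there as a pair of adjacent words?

3

Scanning the 20 overlapping bigram windows for "market far":
  position 4–5: market far
  position 7–8: market far
  position 11–12: market far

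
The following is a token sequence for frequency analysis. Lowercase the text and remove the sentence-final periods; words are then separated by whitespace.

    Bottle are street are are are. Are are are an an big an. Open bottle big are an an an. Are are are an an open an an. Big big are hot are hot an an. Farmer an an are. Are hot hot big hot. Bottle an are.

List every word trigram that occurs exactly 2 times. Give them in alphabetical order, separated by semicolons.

Trigram counts meeting the condition (exactly 2 times):
  an an are: 2
  an an big: 2
  an are are: 2
  are are an: 2

an an are; an an big; an are are; are are an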